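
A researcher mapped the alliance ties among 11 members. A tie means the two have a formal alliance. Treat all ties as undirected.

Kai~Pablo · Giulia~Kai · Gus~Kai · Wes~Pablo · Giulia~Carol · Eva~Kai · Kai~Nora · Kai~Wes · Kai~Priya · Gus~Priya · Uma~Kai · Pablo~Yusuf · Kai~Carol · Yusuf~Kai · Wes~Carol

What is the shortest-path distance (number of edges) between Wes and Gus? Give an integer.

One shortest route is Wes – Kai – Gus, which uses 2 edges, and Wes and Gus are not directly tied, so nothing shorter exists. So d(Wes,Gus) = 2.

2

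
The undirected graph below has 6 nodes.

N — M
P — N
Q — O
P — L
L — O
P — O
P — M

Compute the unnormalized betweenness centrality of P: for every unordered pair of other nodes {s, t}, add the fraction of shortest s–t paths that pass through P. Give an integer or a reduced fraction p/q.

6

Pairs whose geodesics pass through P — Q–N: 1; Q–M: 1; O–N: 1; O–M: 1; L–N: 1; L–M: 1.
All other pairs contribute 0.
Summing the contributions gives betweenness(P) = 6.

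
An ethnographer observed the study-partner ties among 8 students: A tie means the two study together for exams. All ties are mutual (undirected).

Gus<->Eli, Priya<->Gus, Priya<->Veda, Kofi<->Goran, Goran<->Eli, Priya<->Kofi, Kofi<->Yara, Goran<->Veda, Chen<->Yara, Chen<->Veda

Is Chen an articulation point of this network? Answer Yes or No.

No

Even without Chen, every remaining node can still reach every other (the residual graph is connected), so Chen is not a cut vertex.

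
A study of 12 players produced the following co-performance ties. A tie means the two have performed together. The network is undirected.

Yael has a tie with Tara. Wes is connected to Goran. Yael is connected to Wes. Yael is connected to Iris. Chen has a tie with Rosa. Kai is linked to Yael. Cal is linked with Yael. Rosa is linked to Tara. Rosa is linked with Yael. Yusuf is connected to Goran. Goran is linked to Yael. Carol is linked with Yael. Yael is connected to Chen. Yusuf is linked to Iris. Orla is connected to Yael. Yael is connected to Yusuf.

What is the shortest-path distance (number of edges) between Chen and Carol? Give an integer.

One shortest route is Chen – Yael – Carol, which uses 2 edges, and Chen and Carol are not directly tied, so nothing shorter exists. So d(Chen,Carol) = 2.

2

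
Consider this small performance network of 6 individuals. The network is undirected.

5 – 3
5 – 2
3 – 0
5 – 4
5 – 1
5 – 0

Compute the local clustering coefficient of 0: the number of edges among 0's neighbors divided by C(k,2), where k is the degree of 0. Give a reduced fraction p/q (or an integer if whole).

1

0's neighbors: 3 and 5 (k = 2).
Possible neighbor pairs: C(2,2) = 1. Edges among them: 3–5 → e = 1.
Clustering(0) = 1/1.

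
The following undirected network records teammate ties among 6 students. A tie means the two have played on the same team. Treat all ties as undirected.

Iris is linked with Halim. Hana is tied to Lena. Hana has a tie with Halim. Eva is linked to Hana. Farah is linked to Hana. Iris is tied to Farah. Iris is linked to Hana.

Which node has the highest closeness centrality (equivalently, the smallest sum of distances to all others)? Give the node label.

Hana

Farness (sum of distances to all others) for each node — Eva:9, Farah:8, Halim:8, Hana:5, Iris:7, Lena:9.
The smallest farness is 5, for Hana, so Hana has the highest closeness.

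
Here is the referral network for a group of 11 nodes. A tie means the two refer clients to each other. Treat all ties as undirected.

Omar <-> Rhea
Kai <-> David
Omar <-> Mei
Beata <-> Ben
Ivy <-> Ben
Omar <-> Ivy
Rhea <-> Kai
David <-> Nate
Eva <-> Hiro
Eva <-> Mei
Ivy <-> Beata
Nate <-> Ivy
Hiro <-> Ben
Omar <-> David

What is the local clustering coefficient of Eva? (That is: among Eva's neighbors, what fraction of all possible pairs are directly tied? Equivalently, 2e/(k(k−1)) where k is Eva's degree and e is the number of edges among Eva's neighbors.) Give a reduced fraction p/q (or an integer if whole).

Eva's neighbors: Hiro and Mei (k = 2).
Possible neighbor pairs: C(2,2) = 1. Edges among them: none → e = 0.
Clustering(Eva) = 0/1.

0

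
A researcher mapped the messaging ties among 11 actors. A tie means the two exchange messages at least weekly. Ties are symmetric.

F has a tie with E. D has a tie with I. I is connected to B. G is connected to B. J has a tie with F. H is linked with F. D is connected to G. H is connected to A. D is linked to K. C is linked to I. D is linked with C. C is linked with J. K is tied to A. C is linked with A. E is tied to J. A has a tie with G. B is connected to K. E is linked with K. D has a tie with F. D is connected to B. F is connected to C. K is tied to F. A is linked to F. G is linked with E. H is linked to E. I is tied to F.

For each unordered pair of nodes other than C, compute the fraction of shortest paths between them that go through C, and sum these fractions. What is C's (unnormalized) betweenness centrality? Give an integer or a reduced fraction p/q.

Pairs whose geodesics pass through C — D–J: 1/2; D–A: 1/4; J–B: 2/7; J–A: 1/2; J–I: 1/2; A–I: 1/2.
All other pairs contribute 0.
Summing the contributions gives betweenness(C) = 71/28.

71/28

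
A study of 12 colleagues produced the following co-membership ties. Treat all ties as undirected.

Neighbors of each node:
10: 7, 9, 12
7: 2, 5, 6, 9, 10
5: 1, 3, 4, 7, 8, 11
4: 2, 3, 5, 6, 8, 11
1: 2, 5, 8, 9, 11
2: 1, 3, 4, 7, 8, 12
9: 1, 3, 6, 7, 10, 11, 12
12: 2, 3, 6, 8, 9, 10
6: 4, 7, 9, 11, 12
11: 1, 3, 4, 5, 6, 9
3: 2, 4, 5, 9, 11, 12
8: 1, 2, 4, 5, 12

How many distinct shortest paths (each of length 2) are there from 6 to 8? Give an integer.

The shortest distance is 2. The length-2 paths are: 6–4–8; 6–12–8.
That gives 2 distinct shortest paths.

2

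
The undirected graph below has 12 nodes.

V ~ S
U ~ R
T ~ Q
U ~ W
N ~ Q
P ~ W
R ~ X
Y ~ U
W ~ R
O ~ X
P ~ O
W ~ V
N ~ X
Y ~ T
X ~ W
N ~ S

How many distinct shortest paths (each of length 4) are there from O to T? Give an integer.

1

The shortest distance is 4, and the only length-4 path is O–X–N–Q–T. So there is exactly 1 shortest path.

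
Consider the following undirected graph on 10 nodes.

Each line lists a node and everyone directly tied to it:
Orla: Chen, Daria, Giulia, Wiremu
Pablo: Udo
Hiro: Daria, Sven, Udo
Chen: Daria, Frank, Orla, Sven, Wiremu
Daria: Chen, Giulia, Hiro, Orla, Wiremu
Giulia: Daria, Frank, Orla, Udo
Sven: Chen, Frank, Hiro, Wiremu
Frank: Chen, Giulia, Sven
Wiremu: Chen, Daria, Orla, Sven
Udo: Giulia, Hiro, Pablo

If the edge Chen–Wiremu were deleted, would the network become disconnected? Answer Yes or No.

Even without that edge, Chen still reaches Wiremu via Chen – Orla – Wiremu, so the network stays connected. Not a bridge.

No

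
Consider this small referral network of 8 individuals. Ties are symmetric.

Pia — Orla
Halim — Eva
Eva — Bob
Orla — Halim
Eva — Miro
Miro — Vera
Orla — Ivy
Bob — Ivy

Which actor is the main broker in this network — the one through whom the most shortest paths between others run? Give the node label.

Eva

Unnormalized betweenness of each node: Bob:3, Eva:11, Halim:6, Ivy:2, Miro:6, Orla:7, Pia:0, Vera:0.
Eva has the largest value, 11, making it the main broker — the node through which the most shortest paths run.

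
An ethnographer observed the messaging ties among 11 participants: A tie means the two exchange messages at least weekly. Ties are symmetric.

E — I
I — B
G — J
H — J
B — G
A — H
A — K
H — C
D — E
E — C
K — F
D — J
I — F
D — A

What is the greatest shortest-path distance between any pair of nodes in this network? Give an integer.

4

Eccentricity of each node (its greatest distance to any other): A:4, B:4, C:3, D:3, E:3, F:4, G:4, H:3, I:3, J:4, K:4.
The maximum eccentricity is 4, realized for instance by the pair G–K via G – B – I – F – K. So the diameter is 4.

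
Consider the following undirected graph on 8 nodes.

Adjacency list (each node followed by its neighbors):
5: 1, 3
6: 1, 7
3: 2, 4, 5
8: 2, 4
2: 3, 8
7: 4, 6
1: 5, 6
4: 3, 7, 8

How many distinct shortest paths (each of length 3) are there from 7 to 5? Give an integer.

The shortest distance is 3. The length-3 paths are: 7–6–1–5; 7–4–3–5.
That gives 2 distinct shortest paths.

2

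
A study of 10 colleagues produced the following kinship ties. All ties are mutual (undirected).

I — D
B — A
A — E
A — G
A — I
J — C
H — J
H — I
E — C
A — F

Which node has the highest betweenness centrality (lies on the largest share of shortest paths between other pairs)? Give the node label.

Unnormalized betweenness of each node: A:49/2, B:0, C:7/2, D:0, E:7, F:0, G:0, H:5, I:29/2, J:5/2.
A has the largest value, 49/2, making it the main broker — the node through which the most shortest paths run.

A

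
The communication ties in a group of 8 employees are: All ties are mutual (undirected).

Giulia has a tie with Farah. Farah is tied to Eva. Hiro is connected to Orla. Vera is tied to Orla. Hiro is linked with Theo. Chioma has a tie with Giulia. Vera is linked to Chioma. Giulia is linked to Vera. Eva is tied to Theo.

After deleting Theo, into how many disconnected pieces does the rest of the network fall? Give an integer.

1

Theo's neighbors (Eva and Hiro) remain reachable from one another through other ties, so the rest of the network stays in one piece.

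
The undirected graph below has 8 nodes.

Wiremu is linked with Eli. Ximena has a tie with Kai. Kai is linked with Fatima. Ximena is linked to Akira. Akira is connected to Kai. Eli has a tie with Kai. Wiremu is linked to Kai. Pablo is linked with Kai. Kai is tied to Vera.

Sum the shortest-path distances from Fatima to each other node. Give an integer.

13

Distances from Fatima: Akira:2, Eli:2, Kai:1, Pablo:2, Vera:2, Wiremu:2, Ximena:2.
Sum = 2 + 2 + 1 + 2 + 2 + 2 + 2 = 13.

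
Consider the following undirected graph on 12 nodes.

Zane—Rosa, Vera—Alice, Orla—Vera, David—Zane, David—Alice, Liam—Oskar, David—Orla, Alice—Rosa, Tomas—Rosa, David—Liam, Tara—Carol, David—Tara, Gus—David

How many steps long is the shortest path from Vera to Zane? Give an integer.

One shortest route is Vera – Alice – David – Zane, which uses 3 edges, and at distance 2 from Vera we only reach {David, Rosa}, which does not include Zane. So d(Vera,Zane) = 3.

3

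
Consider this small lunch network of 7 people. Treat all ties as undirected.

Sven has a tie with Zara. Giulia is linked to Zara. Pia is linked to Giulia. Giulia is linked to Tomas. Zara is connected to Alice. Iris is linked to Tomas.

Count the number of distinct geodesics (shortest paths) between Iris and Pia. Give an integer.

1

The shortest distance is 3, and the only length-3 path is Iris–Tomas–Giulia–Pia. So there is exactly 1 shortest path.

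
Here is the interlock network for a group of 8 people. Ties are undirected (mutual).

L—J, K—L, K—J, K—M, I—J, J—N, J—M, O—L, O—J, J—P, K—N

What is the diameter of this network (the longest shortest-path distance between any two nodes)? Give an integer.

2

Eccentricity of each node (its greatest distance to any other): I:2, J:1, K:2, L:2, M:2, N:2, O:2, P:2.
The maximum eccentricity is 2, realized for instance by the pair N–M via N – J – M. So the diameter is 2.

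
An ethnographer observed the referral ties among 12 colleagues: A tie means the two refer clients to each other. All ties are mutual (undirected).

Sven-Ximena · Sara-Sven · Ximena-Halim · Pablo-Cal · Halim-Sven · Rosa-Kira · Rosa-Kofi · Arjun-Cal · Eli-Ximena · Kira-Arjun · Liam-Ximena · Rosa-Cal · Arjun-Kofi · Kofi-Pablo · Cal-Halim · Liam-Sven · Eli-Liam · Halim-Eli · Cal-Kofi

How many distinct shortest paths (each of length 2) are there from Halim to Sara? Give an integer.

1

The shortest distance is 2, and the only length-2 path is Halim–Sven–Sara. So there is exactly 1 shortest path.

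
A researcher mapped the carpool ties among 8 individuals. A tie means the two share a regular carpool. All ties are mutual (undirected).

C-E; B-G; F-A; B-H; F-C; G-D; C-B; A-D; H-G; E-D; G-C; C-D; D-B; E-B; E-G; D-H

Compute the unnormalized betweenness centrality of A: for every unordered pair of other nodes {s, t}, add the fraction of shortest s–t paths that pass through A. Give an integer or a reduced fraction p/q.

3/4

Pairs whose geodesics pass through A — D–F: 1/2; H–F: 1/4.
All other pairs contribute 0.
Summing the contributions gives betweenness(A) = 3/4.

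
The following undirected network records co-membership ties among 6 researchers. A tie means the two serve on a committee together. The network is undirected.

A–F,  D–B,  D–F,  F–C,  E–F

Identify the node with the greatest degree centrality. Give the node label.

Degrees — A:1, B:1, C:1, D:2, E:1, F:4.
The maximum is 4, attained only by F.

F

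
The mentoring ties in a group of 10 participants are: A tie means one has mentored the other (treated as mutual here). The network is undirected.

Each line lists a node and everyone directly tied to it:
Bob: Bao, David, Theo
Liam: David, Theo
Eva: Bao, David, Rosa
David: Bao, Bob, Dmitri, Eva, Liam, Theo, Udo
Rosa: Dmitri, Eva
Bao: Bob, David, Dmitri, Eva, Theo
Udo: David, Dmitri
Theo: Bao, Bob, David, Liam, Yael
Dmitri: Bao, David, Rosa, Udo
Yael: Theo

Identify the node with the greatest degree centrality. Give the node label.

Degrees — Bao:5, Bob:3, David:7, Dmitri:4, Eva:3, Liam:2, Rosa:2, Theo:5, Udo:2, Yael:1.
The maximum is 7, attained only by David.

David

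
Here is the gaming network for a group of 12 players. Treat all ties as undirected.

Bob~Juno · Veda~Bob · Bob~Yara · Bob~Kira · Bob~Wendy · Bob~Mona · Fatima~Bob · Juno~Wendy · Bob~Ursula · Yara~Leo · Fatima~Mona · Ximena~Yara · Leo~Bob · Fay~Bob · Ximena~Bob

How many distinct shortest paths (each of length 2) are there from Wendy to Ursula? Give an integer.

1

The shortest distance is 2, and the only length-2 path is Wendy–Bob–Ursula. So there is exactly 1 shortest path.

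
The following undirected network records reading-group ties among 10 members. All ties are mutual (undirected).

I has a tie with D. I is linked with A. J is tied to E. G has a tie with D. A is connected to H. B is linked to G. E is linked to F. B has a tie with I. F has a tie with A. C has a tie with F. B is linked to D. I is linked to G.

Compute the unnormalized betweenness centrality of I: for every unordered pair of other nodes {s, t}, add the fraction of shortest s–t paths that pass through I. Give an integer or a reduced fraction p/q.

18

Pairs whose geodesics pass through I — J–D: 1; J–B: 1; J–G: 1; E–D: 1; E–B: 1; E–G: 1; F–D: 1; F–B: 1; F–G: 1; C–D: 1; C–B: 1; C–G: 1; A–D: 1; A–B: 1 … (+4 more pairs).
All other pairs contribute 0.
Summing the contributions gives betweenness(I) = 18.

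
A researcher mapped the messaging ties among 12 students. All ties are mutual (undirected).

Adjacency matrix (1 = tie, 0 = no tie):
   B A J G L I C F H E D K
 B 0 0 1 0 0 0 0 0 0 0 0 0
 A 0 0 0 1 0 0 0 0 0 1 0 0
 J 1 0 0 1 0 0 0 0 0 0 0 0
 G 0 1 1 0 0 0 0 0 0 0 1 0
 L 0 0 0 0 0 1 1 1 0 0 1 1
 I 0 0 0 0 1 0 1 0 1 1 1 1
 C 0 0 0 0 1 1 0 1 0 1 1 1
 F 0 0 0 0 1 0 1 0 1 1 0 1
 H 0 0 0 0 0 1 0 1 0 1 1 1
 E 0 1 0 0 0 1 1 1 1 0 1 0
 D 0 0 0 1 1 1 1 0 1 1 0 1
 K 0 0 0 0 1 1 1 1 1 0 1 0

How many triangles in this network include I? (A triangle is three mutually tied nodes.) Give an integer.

11

I's neighbors: C, D, E, H, K, and L.
Neighbor pairs that are themselves tied: I–C–D; I–C–E; I–C–K; I–C–L; I–D–E; I–D–H; I–D–K; I–D–L; I–E–H; I–H–K; I–K–L. Each forms one triangle with I, for 11 in total.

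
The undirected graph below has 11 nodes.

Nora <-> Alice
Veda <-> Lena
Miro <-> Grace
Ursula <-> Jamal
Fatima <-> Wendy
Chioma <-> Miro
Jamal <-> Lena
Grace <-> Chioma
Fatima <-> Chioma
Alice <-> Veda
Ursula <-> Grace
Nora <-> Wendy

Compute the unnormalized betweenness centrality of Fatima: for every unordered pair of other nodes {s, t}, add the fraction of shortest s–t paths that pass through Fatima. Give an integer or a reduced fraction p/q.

11

Pairs whose geodesics pass through Fatima — Alice–Grace: 1/2; Alice–Miro: 1; Alice–Chioma: 1; Veda–Chioma: 1/2; Jamal–Wendy: 1/2; Ursula–Wendy: 1; Ursula–Nora: 1/2; Grace–Wendy: 1; Grace–Nora: 1; Miro–Wendy: 1; Miro–Nora: 1; Chioma–Wendy: 1; Chioma–Nora: 1.
All other pairs contribute 0.
Summing the contributions gives betweenness(Fatima) = 11.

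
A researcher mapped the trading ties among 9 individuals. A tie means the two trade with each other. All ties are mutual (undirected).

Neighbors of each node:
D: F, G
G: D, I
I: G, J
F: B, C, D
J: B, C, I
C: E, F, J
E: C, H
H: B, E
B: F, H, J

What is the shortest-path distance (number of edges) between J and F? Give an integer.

One shortest route is J – B – F, which uses 2 edges, and J and F are not directly tied, so nothing shorter exists. So d(J,F) = 2.

2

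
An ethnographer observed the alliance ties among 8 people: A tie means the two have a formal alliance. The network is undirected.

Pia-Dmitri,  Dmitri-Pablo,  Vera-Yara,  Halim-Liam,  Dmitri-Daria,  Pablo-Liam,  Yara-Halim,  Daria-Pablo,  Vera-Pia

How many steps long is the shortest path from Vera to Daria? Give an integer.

3

One shortest route is Vera – Pia – Dmitri – Daria, which uses 3 edges, and at distance 2 from Vera we only reach {Dmitri, Halim}, which does not include Daria. So d(Vera,Daria) = 3.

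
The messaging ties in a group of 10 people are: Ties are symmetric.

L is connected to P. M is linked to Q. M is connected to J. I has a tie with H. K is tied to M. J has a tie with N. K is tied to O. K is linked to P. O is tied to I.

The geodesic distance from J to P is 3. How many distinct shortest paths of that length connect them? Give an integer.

The shortest distance is 3, and the only length-3 path is J–M–K–P. So there is exactly 1 shortest path.

1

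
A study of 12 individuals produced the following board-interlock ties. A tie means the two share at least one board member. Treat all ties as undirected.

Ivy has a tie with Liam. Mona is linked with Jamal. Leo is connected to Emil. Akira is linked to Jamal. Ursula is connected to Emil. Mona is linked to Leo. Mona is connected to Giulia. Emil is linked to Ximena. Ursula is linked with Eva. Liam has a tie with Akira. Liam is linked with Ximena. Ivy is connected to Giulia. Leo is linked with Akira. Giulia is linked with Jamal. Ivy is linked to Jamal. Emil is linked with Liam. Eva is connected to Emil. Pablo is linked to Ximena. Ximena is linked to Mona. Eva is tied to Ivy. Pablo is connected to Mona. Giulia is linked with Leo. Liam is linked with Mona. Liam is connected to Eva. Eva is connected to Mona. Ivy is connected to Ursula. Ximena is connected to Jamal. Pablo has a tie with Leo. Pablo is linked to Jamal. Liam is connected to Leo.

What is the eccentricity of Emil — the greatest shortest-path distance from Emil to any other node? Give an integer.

Distances from Emil: Akira:2, Eva:1, Giulia:2, Ivy:2, Jamal:2, Leo:1, Liam:1, Mona:2, Pablo:2, Ursula:1, Ximena:1.
The largest is 2 (to Akira, Mona, Ivy, Giulia, Pablo, and Jamal), so the eccentricity of Emil is 2.

2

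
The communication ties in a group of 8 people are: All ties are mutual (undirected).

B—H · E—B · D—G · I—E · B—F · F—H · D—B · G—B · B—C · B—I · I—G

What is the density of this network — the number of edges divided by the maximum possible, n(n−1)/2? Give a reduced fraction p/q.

11/28

There are 11 edges and 8 nodes, so the maximum possible is C(8,2) = 28.
Density = 11/28.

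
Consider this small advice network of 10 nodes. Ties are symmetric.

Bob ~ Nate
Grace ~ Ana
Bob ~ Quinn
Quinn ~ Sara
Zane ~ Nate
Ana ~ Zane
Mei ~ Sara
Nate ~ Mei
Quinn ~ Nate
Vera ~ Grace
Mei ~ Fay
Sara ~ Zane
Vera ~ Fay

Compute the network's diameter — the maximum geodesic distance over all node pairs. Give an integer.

4

Eccentricity of each node (its greatest distance to any other): Ana:3, Bob:4, Fay:3, Grace:4, Mei:3, Nate:3, Quinn:4, Sara:3, Vera:4, Zane:3.
The maximum eccentricity is 4, realized for instance by the pair Bob–Grace via Bob – Nate – Zane – Ana – Grace. So the diameter is 4.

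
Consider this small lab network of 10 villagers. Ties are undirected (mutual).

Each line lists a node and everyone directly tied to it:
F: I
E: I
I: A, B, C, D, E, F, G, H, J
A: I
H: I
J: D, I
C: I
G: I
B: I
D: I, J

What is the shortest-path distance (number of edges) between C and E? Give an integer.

2

One shortest route is C – I – E, which uses 2 edges, and C and E are not directly tied, so nothing shorter exists. So d(C,E) = 2.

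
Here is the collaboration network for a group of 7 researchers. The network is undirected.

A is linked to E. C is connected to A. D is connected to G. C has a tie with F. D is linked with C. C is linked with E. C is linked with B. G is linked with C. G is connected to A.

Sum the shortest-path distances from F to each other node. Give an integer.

Distances from F: A:2, B:2, C:1, D:2, E:2, G:2.
Sum = 2 + 2 + 1 + 2 + 2 + 2 = 11.

11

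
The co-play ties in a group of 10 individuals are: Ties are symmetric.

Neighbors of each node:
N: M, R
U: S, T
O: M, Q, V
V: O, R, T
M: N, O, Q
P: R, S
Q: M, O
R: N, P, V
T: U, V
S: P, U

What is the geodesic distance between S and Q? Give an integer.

5

One shortest route is S – U – T – V – O – Q, which uses 5 edges, and at distance 4 from S we only reach {M, O}, which does not include Q. So d(S,Q) = 5.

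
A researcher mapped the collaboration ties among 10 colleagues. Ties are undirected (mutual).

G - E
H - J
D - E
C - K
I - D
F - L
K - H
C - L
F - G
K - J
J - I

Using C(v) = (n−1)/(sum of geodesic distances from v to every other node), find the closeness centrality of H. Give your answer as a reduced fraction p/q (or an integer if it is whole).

9/25

Distances from H: C:2, D:3, E:4, F:4, G:5, I:2, J:1, K:1, L:3. Sum = 25.
n = 10, so closeness = 9/25.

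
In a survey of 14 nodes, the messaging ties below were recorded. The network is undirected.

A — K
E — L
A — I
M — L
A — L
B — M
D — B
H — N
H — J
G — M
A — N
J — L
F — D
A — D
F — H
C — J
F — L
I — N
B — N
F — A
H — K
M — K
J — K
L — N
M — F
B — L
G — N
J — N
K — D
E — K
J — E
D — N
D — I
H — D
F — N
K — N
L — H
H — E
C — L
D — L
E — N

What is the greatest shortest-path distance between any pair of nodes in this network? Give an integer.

3

Eccentricity of each node (its greatest distance to any other): A:2, B:2, C:3, D:2, E:2, F:2, G:3, H:2, I:3, J:2, K:2, L:2, M:3, N:2.
The maximum eccentricity is 3, realized for instance by the pair M–I via M – L – D – I. So the diameter is 3.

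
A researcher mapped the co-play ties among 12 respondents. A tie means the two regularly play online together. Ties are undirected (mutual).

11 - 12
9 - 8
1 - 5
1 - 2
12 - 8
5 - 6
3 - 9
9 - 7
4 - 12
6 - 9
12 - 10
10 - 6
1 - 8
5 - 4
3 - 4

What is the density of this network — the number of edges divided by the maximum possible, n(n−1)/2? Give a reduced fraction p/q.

There are 15 edges and 12 nodes, so the maximum possible is C(12,2) = 66.
Density = 15/66 = 5/22.

5/22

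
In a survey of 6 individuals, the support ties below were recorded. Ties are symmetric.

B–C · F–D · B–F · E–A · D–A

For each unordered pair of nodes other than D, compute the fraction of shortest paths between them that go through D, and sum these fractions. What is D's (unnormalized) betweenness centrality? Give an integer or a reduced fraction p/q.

Pairs whose geodesics pass through D — B–A: 1; B–E: 1; C–A: 1; C–E: 1; F–A: 1; F–E: 1.
All other pairs contribute 0.
Summing the contributions gives betweenness(D) = 6.

6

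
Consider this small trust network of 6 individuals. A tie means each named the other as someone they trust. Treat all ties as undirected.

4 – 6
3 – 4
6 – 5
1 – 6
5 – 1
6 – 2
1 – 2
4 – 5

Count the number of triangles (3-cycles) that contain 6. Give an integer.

6's neighbors: 1, 2, 4, and 5.
Neighbor pairs that are themselves tied: 6–1–2; 6–1–5; 6–4–5. Each forms one triangle with 6, for 3 in total.

3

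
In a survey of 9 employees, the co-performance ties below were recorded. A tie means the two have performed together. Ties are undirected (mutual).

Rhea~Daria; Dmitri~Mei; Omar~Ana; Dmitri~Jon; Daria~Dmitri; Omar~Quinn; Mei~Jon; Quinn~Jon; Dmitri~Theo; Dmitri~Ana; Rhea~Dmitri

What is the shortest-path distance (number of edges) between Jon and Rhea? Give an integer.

One shortest route is Jon – Dmitri – Rhea, which uses 2 edges, and Jon and Rhea are not directly tied, so nothing shorter exists. So d(Jon,Rhea) = 2.

2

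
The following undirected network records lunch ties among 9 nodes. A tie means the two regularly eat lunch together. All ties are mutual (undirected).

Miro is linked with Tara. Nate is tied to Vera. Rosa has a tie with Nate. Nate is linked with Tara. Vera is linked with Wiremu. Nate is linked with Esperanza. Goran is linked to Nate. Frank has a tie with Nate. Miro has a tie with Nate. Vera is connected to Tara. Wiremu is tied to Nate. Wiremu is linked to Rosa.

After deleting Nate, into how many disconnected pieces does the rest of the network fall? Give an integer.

Without Nate, the remaining ties split the others into: {Miro, Rosa, Tara, Vera, Wiremu}; {Esperanza}; {Frank}; {Goran}.
That's 4 separate components.

4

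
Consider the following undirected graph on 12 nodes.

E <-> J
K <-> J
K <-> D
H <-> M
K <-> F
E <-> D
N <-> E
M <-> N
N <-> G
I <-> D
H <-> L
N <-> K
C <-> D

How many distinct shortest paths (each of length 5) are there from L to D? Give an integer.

The shortest distance is 5. The length-5 paths are: L–H–M–N–K–D; L–H–M–N–E–D.
That gives 2 distinct shortest paths.

2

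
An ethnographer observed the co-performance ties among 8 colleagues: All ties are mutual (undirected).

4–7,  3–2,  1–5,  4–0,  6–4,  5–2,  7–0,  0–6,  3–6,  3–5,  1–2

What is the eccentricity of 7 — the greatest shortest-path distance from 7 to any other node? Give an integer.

Distances from 7: 0:1, 1:5, 2:4, 3:3, 4:1, 5:4, 6:2.
The largest is 5 (to 1), so the eccentricity of 7 is 5.

5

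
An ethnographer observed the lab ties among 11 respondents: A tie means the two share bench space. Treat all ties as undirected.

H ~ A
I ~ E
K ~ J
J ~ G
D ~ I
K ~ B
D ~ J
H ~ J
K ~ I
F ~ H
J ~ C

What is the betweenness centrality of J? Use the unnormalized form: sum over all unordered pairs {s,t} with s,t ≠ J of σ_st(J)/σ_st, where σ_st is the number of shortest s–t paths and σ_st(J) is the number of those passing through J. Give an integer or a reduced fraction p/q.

33

Pairs whose geodesics pass through J — F–B: 1; F–C: 1; F–E: 2/2; F–I: 2/2; F–G: 1; F–D: 1; F–K: 1; B–C: 1; B–G: 1; B–H: 1; B–A: 1; B–D: 1/2; C–E: 2/2; C–I: 2/2 … (+20 more pairs).
All other pairs contribute 0.
Summing the contributions gives betweenness(J) = 33.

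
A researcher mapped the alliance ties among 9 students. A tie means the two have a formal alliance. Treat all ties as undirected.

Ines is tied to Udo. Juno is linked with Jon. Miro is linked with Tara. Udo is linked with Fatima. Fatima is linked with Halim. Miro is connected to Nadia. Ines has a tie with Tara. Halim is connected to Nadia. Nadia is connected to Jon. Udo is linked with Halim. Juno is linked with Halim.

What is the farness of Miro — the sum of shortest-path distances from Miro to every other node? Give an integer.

Distances from Miro: Fatima:3, Halim:2, Ines:2, Jon:2, Juno:3, Nadia:1, Tara:1, Udo:3.
Sum = 3 + 2 + 2 + 2 + 3 + 1 + 1 + 3 = 17.

17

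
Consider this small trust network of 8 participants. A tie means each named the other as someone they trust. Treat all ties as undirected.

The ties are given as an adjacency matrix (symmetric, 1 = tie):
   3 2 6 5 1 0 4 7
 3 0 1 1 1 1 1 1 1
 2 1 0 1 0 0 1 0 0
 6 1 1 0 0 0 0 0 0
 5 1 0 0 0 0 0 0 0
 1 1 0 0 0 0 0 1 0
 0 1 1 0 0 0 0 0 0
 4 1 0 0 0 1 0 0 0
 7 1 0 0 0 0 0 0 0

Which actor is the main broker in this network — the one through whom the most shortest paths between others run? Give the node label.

3

Unnormalized betweenness of each node: 0:0, 1:0, 2:1/2, 3:35/2, 4:0, 5:0, 6:0, 7:0.
3 has the largest value, 35/2, making it the main broker — the node through which the most shortest paths run.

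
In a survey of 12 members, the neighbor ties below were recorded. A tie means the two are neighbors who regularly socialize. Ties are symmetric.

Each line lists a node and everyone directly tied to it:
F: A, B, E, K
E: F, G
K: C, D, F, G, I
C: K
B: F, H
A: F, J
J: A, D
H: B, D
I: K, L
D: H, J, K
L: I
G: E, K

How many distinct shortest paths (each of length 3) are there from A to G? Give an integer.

The shortest distance is 3. The length-3 paths are: A–F–E–G; A–F–K–G.
That gives 2 distinct shortest paths.

2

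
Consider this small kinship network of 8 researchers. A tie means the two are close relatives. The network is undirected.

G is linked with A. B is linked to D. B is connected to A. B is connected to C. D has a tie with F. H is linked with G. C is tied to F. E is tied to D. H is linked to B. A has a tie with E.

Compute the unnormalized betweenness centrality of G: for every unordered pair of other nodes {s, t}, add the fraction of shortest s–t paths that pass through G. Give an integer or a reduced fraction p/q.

5/6

Pairs whose geodesics pass through G — E–H: 1/3; A–H: 1/2.
All other pairs contribute 0.
Summing the contributions gives betweenness(G) = 5/6.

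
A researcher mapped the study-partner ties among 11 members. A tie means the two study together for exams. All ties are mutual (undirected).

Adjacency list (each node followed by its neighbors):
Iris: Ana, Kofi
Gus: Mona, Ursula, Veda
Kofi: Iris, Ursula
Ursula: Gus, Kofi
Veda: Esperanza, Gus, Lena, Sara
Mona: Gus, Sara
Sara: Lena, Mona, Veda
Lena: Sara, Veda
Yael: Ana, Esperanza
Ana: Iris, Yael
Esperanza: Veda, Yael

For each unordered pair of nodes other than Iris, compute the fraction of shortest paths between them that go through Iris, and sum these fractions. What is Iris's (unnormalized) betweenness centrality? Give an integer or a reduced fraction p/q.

Pairs whose geodesics pass through Iris — Esperanza–Kofi: 1/2; Yael–Kofi: 1; Yael–Ursula: 1/2; Ana–Kofi: 1; Ana–Ursula: 1; Ana–Gus: 1/2; Ana–Mona: 1/3.
All other pairs contribute 0.
Summing the contributions gives betweenness(Iris) = 29/6.

29/6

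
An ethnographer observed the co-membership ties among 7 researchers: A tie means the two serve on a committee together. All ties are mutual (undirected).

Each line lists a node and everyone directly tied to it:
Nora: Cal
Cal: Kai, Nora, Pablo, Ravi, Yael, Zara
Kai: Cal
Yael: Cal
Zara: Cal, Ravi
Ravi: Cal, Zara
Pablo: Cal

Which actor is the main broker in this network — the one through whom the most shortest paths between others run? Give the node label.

Unnormalized betweenness of each node: Cal:14, Kai:0, Nora:0, Pablo:0, Ravi:0, Yael:0, Zara:0.
Cal has the largest value, 14, making it the main broker — the node through which the most shortest paths run.

Cal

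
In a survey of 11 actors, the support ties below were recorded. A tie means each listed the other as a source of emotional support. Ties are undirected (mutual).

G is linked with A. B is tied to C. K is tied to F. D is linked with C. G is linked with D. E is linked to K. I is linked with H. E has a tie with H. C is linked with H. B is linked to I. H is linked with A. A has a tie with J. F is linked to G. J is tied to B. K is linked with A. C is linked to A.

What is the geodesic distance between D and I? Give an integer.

3

One shortest route is D – C – B – I, which uses 3 edges, and at distance 2 from D we only reach {A, B, F, H}, which does not include I. So d(D,I) = 3.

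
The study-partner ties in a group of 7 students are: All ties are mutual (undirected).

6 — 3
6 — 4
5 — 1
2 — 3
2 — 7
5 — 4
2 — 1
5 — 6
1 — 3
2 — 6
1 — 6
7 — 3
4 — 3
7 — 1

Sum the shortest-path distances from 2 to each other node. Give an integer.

Distances from 2: 1:1, 3:1, 4:2, 5:2, 6:1, 7:1.
Sum = 1 + 1 + 2 + 2 + 1 + 1 = 8.

8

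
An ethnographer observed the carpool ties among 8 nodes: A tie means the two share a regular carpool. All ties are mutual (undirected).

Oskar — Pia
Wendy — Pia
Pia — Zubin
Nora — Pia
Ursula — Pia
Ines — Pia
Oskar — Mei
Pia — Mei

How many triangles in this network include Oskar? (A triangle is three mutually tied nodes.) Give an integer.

1

Oskar's neighbors: Mei and Pia.
Neighbor pairs that are themselves tied: Oskar–Mei–Pia. Each forms one triangle with Oskar, for 1 in total.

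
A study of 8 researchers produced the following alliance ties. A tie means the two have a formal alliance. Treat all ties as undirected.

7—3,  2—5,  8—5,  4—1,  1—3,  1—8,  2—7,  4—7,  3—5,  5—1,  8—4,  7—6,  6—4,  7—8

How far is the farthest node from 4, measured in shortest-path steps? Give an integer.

Distances from 4: 1:1, 2:2, 3:2, 5:2, 6:1, 7:1, 8:1.
The largest is 2 (to 5, 3, and 2), so the eccentricity of 4 is 2.

2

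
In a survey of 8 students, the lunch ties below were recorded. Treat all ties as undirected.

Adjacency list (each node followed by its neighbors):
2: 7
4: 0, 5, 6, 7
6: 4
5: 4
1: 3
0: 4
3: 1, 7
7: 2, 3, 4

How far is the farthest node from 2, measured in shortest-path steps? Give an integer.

3

Distances from 2: 0:3, 1:3, 3:2, 4:2, 5:3, 6:3, 7:1.
The largest is 3 (to 1, 5, 0, and 6), so the eccentricity of 2 is 3.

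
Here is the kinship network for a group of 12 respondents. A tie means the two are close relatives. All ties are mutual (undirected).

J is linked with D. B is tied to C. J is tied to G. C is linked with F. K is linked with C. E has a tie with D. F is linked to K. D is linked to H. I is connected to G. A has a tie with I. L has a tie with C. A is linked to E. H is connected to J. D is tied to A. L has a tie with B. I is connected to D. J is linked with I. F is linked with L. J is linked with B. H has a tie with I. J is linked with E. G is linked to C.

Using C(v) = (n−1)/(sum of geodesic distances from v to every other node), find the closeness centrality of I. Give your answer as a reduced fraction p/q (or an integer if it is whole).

11/20

Distances from I: A:1, B:2, C:2, D:1, E:2, F:3, G:1, H:1, J:1, K:3, L:3. Sum = 20.
n = 12, so closeness = 11/20.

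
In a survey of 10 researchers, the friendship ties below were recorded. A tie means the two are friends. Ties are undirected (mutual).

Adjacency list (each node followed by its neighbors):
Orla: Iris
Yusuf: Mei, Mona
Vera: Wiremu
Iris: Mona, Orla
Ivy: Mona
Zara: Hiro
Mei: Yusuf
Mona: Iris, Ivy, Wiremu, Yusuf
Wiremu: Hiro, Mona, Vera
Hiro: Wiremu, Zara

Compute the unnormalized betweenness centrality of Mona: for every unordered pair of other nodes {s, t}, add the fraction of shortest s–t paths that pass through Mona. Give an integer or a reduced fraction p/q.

28

Pairs whose geodesics pass through Mona — Zara–Yusuf: 1; Zara–Mei: 1; Zara–Iris: 1; Zara–Orla: 1; Zara–Ivy: 1; Yusuf–Vera: 1; Yusuf–Iris: 1; Yusuf–Wiremu: 1; Yusuf–Orla: 1; Yusuf–Hiro: 1; Yusuf–Ivy: 1; Vera–Mei: 1; Vera–Iris: 1; Vera–Orla: 1 … (+14 more pairs).
All other pairs contribute 0.
Summing the contributions gives betweenness(Mona) = 28.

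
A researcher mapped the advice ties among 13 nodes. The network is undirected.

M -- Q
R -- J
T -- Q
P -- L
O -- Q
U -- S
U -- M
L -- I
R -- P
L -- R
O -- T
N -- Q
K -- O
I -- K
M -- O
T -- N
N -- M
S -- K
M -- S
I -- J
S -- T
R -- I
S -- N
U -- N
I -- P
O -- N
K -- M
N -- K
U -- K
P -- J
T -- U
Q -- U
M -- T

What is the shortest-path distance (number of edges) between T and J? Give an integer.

4

One shortest route is T – U – K – I – J, which uses 4 edges, and at distance 3 from T we only reach {I}, which does not include J. So d(T,J) = 4.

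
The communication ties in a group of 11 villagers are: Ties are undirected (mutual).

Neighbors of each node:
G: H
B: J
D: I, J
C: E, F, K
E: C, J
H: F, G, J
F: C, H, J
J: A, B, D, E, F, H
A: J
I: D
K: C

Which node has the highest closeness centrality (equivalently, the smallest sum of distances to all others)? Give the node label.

Farness (sum of distances to all others) for each node — A:24, B:24, C:23, D:22, E:20, F:18, G:28, H:19, I:31, J:15, K:32.
The smallest farness is 15, for J, so J has the highest closeness.

J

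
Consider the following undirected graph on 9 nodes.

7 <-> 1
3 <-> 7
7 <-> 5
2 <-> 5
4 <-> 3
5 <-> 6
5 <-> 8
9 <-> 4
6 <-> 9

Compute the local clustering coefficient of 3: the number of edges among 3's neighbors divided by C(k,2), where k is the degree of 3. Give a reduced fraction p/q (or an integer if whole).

0

3's neighbors: 4 and 7 (k = 2).
Possible neighbor pairs: C(2,2) = 1. Edges among them: none → e = 0.
Clustering(3) = 0/1.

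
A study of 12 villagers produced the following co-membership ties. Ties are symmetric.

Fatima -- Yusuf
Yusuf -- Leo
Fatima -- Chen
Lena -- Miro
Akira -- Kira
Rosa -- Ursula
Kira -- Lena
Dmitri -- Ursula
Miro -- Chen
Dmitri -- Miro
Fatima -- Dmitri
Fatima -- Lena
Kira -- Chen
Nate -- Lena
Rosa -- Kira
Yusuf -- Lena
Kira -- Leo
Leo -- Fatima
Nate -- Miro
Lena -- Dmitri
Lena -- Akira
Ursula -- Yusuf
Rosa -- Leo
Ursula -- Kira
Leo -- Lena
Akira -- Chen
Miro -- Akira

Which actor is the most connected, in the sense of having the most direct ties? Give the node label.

Lena

Degrees — Akira:4, Chen:4, Dmitri:4, Fatima:5, Kira:6, Lena:8, Leo:5, Miro:5, Nate:2, Rosa:3, Ursula:4, Yusuf:4.
The maximum is 8, attained only by Lena.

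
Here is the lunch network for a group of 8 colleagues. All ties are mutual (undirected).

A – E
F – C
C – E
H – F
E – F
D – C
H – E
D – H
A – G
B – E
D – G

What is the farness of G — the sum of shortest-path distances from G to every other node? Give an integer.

14

Distances from G: A:1, B:3, C:2, D:1, E:2, F:3, H:2.
Sum = 1 + 3 + 2 + 1 + 2 + 3 + 2 = 14.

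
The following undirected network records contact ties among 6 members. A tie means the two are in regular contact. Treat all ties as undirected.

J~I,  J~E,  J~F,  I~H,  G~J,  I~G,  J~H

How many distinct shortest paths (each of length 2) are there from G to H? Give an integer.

The shortest distance is 2. The length-2 paths are: G–J–H; G–I–H.
That gives 2 distinct shortest paths.

2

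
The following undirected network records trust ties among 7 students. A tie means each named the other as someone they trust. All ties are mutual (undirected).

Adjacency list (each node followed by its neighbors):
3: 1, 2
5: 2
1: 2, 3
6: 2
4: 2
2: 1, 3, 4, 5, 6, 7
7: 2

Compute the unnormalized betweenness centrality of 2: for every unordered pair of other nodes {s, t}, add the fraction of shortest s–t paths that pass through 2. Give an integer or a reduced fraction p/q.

Pairs whose geodesics pass through 2 — 7–6: 1; 7–4: 1; 7–1: 1; 7–3: 1; 7–5: 1; 6–4: 1; 6–1: 1; 6–3: 1; 6–5: 1; 4–1: 1; 4–3: 1; 4–5: 1; 1–5: 1; 3–5: 1.
All other pairs contribute 0.
Summing the contributions gives betweenness(2) = 14.

14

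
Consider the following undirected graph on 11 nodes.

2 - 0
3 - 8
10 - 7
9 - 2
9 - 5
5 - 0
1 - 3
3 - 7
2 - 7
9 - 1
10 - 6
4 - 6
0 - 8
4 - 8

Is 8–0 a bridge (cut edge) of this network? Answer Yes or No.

Even without that edge, 8 still reaches 0 via 8 – 3 – 7 – 2 – 0, so the network stays connected. Not a bridge.

No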